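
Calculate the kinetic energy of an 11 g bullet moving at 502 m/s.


E = 0.5*m*v^2 = 0.5*0.011*502^2 = 1386 J

1386 J


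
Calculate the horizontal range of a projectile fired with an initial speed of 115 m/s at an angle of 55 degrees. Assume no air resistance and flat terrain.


R = v0^2 * sin(2*theta) / g = 115^2 * sin(2*55°) / 9.81 = 1267 m

1267 m


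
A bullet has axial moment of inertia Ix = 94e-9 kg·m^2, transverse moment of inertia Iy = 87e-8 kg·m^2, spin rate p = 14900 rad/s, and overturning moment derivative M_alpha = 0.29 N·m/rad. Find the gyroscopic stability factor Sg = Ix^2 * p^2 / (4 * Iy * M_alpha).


Sg = Ix^2 * p^2 / (4 * Iy * M_alpha) = (94e-9)^2 * 14900^2 / (4 * 87e-8 * 0.29) = 1.944

1.944


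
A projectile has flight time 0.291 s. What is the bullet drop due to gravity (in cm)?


drop = 0.5*g*t^2 = 0.5*9.81*0.291^2 = 0.41536 m ≈ 41.54 cm

41.54 cm


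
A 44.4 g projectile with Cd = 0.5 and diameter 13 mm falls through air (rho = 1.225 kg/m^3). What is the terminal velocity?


A = pi*(d/2)^2 = pi*(13/2000)^2 = 1.32732e-04 m^2
vt = sqrt(2mg/(Cd*rho*A)) = sqrt(2*0.0444*9.81/(0.5 * 1.225 * 1.32732e-04)) = 103.5 m/s

103.5 m/s


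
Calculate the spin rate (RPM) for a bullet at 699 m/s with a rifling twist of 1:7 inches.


twist_m = 7*0.0254 = 0.1778 m
spin = v/twist = 699/0.1778 = 3931.384 rev/s
RPM = spin*60 = 3931.384*60 ≈ 235883 RPM

235883 RPM


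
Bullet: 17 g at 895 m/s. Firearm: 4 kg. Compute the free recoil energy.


v_r = m_p*v_p/m_gun = 0.017*895/4 = 3.80375 m/s, E_r = 0.5*m_gun*v_r^2 = 0.5*4*3.80375^2 = 28.94 J

28.94 J


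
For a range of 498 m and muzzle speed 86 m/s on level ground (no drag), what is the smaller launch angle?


sin(2*theta) = R*g/v0^2 = 498*9.81/86^2 = 0.660544, theta = arcsin(0.660544)/2 = 20.67°

20.67 degrees


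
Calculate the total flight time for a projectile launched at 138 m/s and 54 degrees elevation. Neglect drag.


T = 2*v0*sin(theta)/g = 2*138*sin(54°)/9.81 = 22.76 s

22.76 s


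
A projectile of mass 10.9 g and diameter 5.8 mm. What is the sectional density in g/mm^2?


SD = m/d^2 = 10.9/5.8^2 = 0.324 g/mm^2

0.324 g/mm^2


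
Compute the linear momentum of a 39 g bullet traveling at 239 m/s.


p = m*v = 0.039*239 = 9.321 kg·m/s

9.321 kg·m/s


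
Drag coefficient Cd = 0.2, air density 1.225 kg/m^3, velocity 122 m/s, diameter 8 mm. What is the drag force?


A = pi*(d/2)^2 = pi*(8/2000)^2 = 5.02655e-05 m^2
Fd = 0.5*Cd*rho*A*v^2 = 0.5*0.2*1.225*5.02655e-05*122^2 = 0.09165 N

0.09165 N


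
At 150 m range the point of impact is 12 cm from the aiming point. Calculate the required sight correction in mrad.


1 mrad subtends 1 cm per 10 m of range, so adj = error_cm / (dist_m / 10) = 12 / (150/10) = 0.8 mrad

0.8 mrad


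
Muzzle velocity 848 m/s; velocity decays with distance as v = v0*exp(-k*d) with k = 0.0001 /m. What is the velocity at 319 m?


v = v0*exp(-k*d) = 848*exp(-0.0001*319) = 821.4 m/s

821.4 m/s


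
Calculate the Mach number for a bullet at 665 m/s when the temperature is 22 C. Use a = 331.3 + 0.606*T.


a = 331.3 + 0.606*(22) = 344.632 m/s
M = v/a = 665/344.632 = 1.93

1.93


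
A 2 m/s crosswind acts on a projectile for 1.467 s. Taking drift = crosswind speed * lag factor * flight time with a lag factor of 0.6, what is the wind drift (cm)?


drift = v_wind * lag * t = 2 * 0.6 * 1.467 = 1.7604 m ≈ 176 cm

176 cm


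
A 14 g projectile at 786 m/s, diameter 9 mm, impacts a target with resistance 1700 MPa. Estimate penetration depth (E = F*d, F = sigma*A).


A = pi*(d/2)^2 = pi*(9/2)^2 = 63.6173 mm^2
E = 0.5*m*v^2 = 0.5*0.014*786^2 = 4324.57 J
depth = E/(sigma*A) = 4324.57 J / (1700 MPa * 63.6173 mm^2) = 4324.57/(1700 * 63.6173) m = 0.039987 m ≈ 39.99 mm

39.99 mm


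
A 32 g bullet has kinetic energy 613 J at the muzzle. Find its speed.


v = sqrt(2*E/m) = sqrt(2*613/0.032) = 195.7 m/s

195.7 m/s


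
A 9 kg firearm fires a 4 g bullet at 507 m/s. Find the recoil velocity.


v_recoil = m_p * v_p / m_gun = 0.004 * 507 / 9 = 0.2253 m/s

0.2253 m/s


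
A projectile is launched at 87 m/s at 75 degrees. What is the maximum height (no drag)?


H = (v0*sin(theta))^2 / (2g) = (87*sin(75°))^2 / (2*9.81) = 359.9 m

359.9 m


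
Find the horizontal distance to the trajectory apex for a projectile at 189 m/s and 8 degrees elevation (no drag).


R = v0^2*sin(2*theta)/g = 189^2*sin(2*8°)/9.81 = 1003.67 m
apex_dist = R/2 = 1003.67/2 = 501.8 m

501.8 m


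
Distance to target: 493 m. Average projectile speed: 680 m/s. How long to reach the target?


t = d/v = 493/680 = 0.725 s

0.725 s


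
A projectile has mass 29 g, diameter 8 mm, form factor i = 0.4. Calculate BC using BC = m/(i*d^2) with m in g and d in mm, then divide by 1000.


BC = m/(i*d^2*1000) = 29/(0.4 * 8^2 * 1000) = 0.001133

0.001133


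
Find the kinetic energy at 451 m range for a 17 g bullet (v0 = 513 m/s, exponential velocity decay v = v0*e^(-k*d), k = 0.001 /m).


v = v0*exp(-k*d) = 513*exp(-0.001*451) = 326.776 m/s
E = 0.5*m*v^2 = 0.5*0.017*326.776^2 = 907.7 J

907.7 J


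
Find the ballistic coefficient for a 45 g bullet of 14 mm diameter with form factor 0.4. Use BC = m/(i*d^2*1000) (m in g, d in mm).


BC = m/(i*d^2*1000) = 45/(0.4 * 14^2 * 1000) = 0.000574

0.000574


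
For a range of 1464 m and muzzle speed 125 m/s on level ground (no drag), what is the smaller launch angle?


sin(2*theta) = R*g/v0^2 = 1464*9.81/125^2 = 0.919158, theta = arcsin(0.919158)/2 = 33.4°

33.4 degrees


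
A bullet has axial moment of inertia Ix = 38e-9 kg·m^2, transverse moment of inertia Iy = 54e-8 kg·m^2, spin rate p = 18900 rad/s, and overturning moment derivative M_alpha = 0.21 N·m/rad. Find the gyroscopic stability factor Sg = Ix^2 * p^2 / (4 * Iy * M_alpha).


Sg = Ix^2 * p^2 / (4 * Iy * M_alpha) = (38e-9)^2 * 18900^2 / (4 * 54e-8 * 0.21) = 1.137

1.137


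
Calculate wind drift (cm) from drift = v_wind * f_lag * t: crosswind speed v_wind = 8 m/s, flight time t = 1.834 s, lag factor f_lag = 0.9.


drift = v_wind * lag * t = 8 * 0.9 * 1.834 = 13.2048 m ≈ 1320 cm

1320 cm


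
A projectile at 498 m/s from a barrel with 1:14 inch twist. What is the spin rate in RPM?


twist_m = 14*0.0254 = 0.3556 m
spin = v/twist = 498/0.3556 = 1400.45 rev/s
RPM = spin*60 = 1400.45*60 ≈ 84027 RPM

84027 RPM


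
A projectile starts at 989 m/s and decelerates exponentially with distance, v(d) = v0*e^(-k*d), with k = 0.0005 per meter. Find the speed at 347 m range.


v = v0*exp(-k*d) = 989*exp(-0.0005*347) = 831.5 m/s

831.5 m/s


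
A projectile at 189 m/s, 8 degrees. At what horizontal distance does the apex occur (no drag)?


R = v0^2*sin(2*theta)/g = 189^2*sin(2*8°)/9.81 = 1003.67 m
apex_dist = R/2 = 1003.67/2 = 501.8 m

501.8 m


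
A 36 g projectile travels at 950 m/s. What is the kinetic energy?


E = 0.5*m*v^2 = 0.5*0.036*950^2 = 16245 J

16245 J


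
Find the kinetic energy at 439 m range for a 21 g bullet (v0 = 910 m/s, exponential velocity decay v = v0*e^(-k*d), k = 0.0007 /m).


v = v0*exp(-k*d) = 910*exp(-0.0007*439) = 669.241 m/s
E = 0.5*m*v^2 = 0.5*0.021*669.241^2 = 4703 J

4703 J


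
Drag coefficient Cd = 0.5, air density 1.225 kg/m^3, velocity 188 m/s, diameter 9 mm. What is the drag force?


A = pi*(d/2)^2 = pi*(9/2000)^2 = 6.36173e-05 m^2
Fd = 0.5*Cd*rho*A*v^2 = 0.5*0.5*1.225*6.36173e-05*188^2 = 0.6886 N

0.6886 N


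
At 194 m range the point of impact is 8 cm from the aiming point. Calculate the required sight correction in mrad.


1 mrad subtends 1 cm per 10 m of range, so adj = error_cm / (dist_m / 10) = 8 / (194/10) = 0.4124 mrad

0.4124 mrad


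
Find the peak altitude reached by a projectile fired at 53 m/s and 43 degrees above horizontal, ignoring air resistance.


H = (v0*sin(theta))^2 / (2g) = (53*sin(43°))^2 / (2*9.81) = 66.59 m

66.59 m


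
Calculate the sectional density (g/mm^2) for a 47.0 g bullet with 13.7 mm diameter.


SD = m/d^2 = 47.0/13.7^2 = 0.2504 g/mm^2

0.2504 g/mm^2


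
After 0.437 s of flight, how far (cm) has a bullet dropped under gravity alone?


drop = 0.5*g*t^2 = 0.5*9.81*0.437^2 = 0.936703 m ≈ 93.67 cm

93.67 cm


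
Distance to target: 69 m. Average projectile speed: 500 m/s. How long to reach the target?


t = d/v = 69/500 = 0.138 s

0.138 s


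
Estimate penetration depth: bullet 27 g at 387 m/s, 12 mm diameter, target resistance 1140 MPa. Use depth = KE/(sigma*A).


A = pi*(d/2)^2 = pi*(12/2)^2 = 113.097 mm^2
E = 0.5*m*v^2 = 0.5*0.027*387^2 = 2021.88 J
depth = E/(sigma*A) = 2021.88 J / (1140 MPa * 113.097 mm^2) = 2021.88/(1140 * 113.097) m = 0.0156819 m ≈ 15.68 mm

15.68 mm


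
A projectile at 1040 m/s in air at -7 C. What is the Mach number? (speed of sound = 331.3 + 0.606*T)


a = 331.3 + 0.606*(-7) = 327.058 m/s
M = v/a = 1040/327.058 = 3.18

3.18


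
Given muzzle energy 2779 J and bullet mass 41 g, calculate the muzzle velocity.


v = sqrt(2*E/m) = sqrt(2*2779/0.041) = 368.2 m/s

368.2 m/s


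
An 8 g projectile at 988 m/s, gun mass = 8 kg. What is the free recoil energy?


v_r = m_p*v_p/m_gun = 0.008*988/8 = 0.988 m/s, E_r = 0.5*m_gun*v_r^2 = 0.5*8*0.988^2 = 3.905 J

3.905 J


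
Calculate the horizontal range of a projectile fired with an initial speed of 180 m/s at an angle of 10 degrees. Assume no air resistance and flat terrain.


R = v0^2 * sin(2*theta) / g = 180^2 * sin(2*10°) / 9.81 = 1130 m

1130 m


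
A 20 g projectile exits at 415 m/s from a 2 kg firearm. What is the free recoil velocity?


v_recoil = m_p * v_p / m_gun = 0.02 * 415 / 2 = 4.15 m/s

4.15 m/s


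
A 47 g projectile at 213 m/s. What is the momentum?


p = m*v = 0.047*213 = 10.01 kg·m/s

10.01 kg·m/s


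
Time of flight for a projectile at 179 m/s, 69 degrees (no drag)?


T = 2*v0*sin(theta)/g = 2*179*sin(69°)/9.81 = 34.07 s

34.07 s


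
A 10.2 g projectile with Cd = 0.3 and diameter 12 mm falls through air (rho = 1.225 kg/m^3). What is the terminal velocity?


A = pi*(d/2)^2 = pi*(12/2000)^2 = 1.13097e-04 m^2
vt = sqrt(2mg/(Cd*rho*A)) = sqrt(2*0.0102*9.81/(0.3 * 1.225 * 1.13097e-04)) = 69.39 m/s

69.39 m/s


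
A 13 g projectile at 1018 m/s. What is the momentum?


p = m*v = 0.013*1018 = 13.23 kg·m/s

13.23 kg·m/s


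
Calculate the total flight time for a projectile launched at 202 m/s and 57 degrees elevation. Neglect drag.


T = 2*v0*sin(theta)/g = 2*202*sin(57°)/9.81 = 34.54 s

34.54 s


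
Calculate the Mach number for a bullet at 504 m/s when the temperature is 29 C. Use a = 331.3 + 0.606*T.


a = 331.3 + 0.606*(29) = 348.874 m/s
M = v/a = 504/348.874 = 1.445

1.445


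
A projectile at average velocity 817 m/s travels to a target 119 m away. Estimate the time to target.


t = d/v = 119/817 = 0.1457 s

0.1457 s


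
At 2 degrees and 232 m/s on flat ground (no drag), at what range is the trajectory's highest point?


R = v0^2*sin(2*theta)/g = 232^2*sin(2*2°)/9.81 = 382.729 m
apex_dist = R/2 = 382.729/2 = 191.4 m

191.4 m


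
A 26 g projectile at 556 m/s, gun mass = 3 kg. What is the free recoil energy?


v_r = m_p*v_p/m_gun = 0.026*556/3 = 4.81867 m/s, E_r = 0.5*m_gun*v_r^2 = 0.5*3*4.81867^2 = 34.83 J

34.83 J


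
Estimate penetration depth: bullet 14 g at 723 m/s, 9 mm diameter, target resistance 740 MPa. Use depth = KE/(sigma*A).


A = pi*(d/2)^2 = pi*(9/2)^2 = 63.6173 mm^2
E = 0.5*m*v^2 = 0.5*0.014*723^2 = 3659.1 J
depth = E/(sigma*A) = 3659.1 J / (740 MPa * 63.6173 mm^2) = 3659.1/(740 * 63.6173) m = 0.0777263 m ≈ 77.73 mm

77.73 mm


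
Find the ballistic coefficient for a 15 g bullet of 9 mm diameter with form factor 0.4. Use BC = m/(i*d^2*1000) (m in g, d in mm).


BC = m/(i*d^2*1000) = 15/(0.4 * 9^2 * 1000) = 0.000463

0.000463


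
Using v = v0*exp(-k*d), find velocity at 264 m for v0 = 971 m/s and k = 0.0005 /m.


v = v0*exp(-k*d) = 971*exp(-0.0005*264) = 850.9 m/s

850.9 m/s


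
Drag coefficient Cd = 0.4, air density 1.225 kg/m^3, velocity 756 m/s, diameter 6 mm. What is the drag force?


A = pi*(d/2)^2 = pi*(6/2000)^2 = 2.82743e-05 m^2
Fd = 0.5*Cd*rho*A*v^2 = 0.5*0.4*1.225*2.82743e-05*756^2 = 3.959 N

3.959 N


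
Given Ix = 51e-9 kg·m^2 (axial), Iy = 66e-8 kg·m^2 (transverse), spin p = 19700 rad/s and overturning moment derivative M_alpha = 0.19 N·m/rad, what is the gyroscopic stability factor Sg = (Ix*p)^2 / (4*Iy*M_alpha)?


Sg = Ix^2 * p^2 / (4 * Iy * M_alpha) = (51e-9)^2 * 19700^2 / (4 * 66e-8 * 0.19) = 2.012

2.012


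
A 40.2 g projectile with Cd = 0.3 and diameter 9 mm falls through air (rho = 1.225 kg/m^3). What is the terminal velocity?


A = pi*(d/2)^2 = pi*(9/2000)^2 = 6.36173e-05 m^2
vt = sqrt(2mg/(Cd*rho*A)) = sqrt(2*0.0402*9.81/(0.3 * 1.225 * 6.36173e-05)) = 183.7 m/s

183.7 m/s


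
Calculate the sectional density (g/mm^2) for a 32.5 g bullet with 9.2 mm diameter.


SD = m/d^2 = 32.5/9.2^2 = 0.384 g/mm^2

0.384 g/mm^2


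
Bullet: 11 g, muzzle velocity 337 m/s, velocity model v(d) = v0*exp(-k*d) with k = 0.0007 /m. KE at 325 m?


v = v0*exp(-k*d) = 337*exp(-0.0007*325) = 268.428 m/s
E = 0.5*m*v^2 = 0.5*0.011*268.428^2 = 396.3 J

396.3 J


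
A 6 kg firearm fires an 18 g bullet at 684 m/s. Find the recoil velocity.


v_recoil = m_p * v_p / m_gun = 0.018 * 684 / 6 = 2.052 m/s

2.052 m/s


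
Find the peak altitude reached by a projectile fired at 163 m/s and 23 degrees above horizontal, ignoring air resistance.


H = (v0*sin(theta))^2 / (2g) = (163*sin(23°))^2 / (2*9.81) = 206.7 m

206.7 m


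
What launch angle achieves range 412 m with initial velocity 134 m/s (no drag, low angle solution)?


sin(2*theta) = R*g/v0^2 = 412*9.81/134^2 = 0.22509, theta = arcsin(0.22509)/2 = 6.504°

6.504 degrees


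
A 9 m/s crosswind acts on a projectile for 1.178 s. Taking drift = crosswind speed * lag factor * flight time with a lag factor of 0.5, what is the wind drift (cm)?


drift = v_wind * lag * t = 9 * 0.5 * 1.178 = 5.301 m ≈ 530.1 cm

530.1 cm


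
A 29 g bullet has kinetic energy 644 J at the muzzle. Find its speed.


v = sqrt(2*E/m) = sqrt(2*644/0.029) = 210.7 m/s

210.7 m/s


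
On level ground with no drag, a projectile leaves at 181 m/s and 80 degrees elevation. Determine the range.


R = v0^2 * sin(2*theta) / g = 181^2 * sin(2*80°) / 9.81 = 1142 m

1142 m


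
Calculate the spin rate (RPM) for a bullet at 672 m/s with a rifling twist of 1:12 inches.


twist_m = 12*0.0254 = 0.3048 m
spin = v/twist = 672/0.3048 = 2204.724 rev/s
RPM = spin*60 = 2204.724*60 ≈ 132283 RPM

132283 RPM


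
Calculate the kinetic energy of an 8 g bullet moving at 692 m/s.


E = 0.5*m*v^2 = 0.5*0.008*692^2 = 1915 J

1915 J


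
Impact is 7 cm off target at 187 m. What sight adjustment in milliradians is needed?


1 mrad subtends 1 cm per 10 m of range, so adj = error_cm / (dist_m / 10) = 7 / (187/10) = 0.3743 mrad

0.3743 mrad


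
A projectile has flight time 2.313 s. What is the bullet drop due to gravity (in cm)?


drop = 0.5*g*t^2 = 0.5*9.81*2.313^2 = 26.2416 m ≈ 2624 cm

2624 cm


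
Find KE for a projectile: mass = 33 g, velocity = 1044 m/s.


E = 0.5*m*v^2 = 0.5*0.033*1044^2 = 17984 J

17984 J


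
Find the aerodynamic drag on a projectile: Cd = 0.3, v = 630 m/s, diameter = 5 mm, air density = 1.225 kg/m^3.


A = pi*(d/2)^2 = pi*(5/2000)^2 = 1.96350e-05 m^2
Fd = 0.5*Cd*rho*A*v^2 = 0.5*0.3*1.225*1.96350e-05*630^2 = 1.432 N

1.432 N


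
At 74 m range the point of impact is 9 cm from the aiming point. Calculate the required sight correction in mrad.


1 mrad subtends 1 cm per 10 m of range, so adj = error_cm / (dist_m / 10) = 9 / (74/10) = 1.216 mrad

1.216 mrad


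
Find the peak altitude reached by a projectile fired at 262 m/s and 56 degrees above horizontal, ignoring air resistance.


H = (v0*sin(theta))^2 / (2g) = (262*sin(56°))^2 / (2*9.81) = 2405 m

2405 m


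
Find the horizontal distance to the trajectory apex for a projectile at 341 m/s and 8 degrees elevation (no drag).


R = v0^2*sin(2*theta)/g = 341^2*sin(2*8°)/9.81 = 3267.22 m
apex_dist = R/2 = 3267.22/2 = 1634 m

1634 m


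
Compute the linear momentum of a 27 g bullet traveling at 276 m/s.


p = m*v = 0.027*276 = 7.452 kg·m/s

7.452 kg·m/s


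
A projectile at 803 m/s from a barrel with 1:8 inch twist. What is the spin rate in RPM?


twist_m = 8*0.0254 = 0.2032 m
spin = v/twist = 803/0.2032 = 3951.772 rev/s
RPM = spin*60 = 3951.772*60 ≈ 237106 RPM

237106 RPM


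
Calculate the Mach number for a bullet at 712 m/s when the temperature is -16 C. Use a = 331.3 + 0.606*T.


a = 331.3 + 0.606*(-16) = 321.604 m/s
M = v/a = 712/321.604 = 2.214

2.214


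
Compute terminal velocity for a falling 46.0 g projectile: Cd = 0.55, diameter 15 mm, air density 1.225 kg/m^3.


A = pi*(d/2)^2 = pi*(15/2000)^2 = 1.76715e-04 m^2
vt = sqrt(2mg/(Cd*rho*A)) = sqrt(2*0.046*9.81/(0.55 * 1.225 * 1.76715e-04)) = 87.06 m/s

87.06 m/s


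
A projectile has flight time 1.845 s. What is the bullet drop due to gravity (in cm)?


drop = 0.5*g*t^2 = 0.5*9.81*1.845^2 = 16.6967 m ≈ 1670 cm

1670 cm


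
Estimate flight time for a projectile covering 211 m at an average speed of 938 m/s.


t = d/v = 211/938 = 0.2249 s

0.2249 s


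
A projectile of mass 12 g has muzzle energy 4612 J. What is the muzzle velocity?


v = sqrt(2*E/m) = sqrt(2*4612/0.012) = 876.7 m/s

876.7 m/s


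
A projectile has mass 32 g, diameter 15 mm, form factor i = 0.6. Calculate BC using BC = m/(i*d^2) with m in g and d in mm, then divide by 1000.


BC = m/(i*d^2*1000) = 32/(0.6 * 15^2 * 1000) = 0.000237

0.000237


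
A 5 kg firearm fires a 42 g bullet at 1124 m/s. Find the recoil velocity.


v_recoil = m_p * v_p / m_gun = 0.042 * 1124 / 5 = 9.442 m/s

9.442 m/s


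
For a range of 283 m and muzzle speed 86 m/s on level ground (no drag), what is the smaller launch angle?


sin(2*theta) = R*g/v0^2 = 283*9.81/86^2 = 0.375369, theta = arcsin(0.375369)/2 = 11.02°

11.02 degrees


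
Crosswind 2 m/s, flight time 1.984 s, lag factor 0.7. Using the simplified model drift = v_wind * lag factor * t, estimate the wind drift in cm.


drift = v_wind * lag * t = 2 * 0.7 * 1.984 = 2.7776 m ≈ 277.8 cm

277.8 cm


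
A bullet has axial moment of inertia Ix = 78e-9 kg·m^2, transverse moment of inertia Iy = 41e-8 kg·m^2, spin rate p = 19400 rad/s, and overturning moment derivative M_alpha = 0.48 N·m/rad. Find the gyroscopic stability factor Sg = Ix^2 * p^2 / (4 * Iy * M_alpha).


Sg = Ix^2 * p^2 / (4 * Iy * M_alpha) = (78e-9)^2 * 19400^2 / (4 * 41e-8 * 0.48) = 2.909

2.909


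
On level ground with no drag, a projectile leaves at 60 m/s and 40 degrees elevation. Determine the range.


R = v0^2 * sin(2*theta) / g = 60^2 * sin(2*40°) / 9.81 = 361.4 m

361.4 m


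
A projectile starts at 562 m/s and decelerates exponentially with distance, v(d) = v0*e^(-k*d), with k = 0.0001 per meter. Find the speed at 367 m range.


v = v0*exp(-k*d) = 562*exp(-0.0001*367) = 541.7 m/s

541.7 m/s


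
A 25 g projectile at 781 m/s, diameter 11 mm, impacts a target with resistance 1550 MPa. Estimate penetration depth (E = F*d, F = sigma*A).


A = pi*(d/2)^2 = pi*(11/2)^2 = 95.0332 mm^2
E = 0.5*m*v^2 = 0.5*0.025*781^2 = 7624.51 J
depth = E/(sigma*A) = 7624.51 J / (1550 MPa * 95.0332 mm^2) = 7624.51/(1550 * 95.0332) m = 0.0517613 m ≈ 51.76 mm

51.76 mm


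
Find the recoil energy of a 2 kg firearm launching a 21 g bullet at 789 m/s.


v_r = m_p*v_p/m_gun = 0.021*789/2 = 8.2845 m/s, E_r = 0.5*m_gun*v_r^2 = 0.5*2*8.2845^2 = 68.63 J

68.63 J


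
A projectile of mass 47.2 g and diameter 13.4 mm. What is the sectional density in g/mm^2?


SD = m/d^2 = 47.2/13.4^2 = 0.2629 g/mm^2

0.2629 g/mm^2


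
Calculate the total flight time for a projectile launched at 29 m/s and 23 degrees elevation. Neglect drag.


T = 2*v0*sin(theta)/g = 2*29*sin(23°)/9.81 = 2.31 s

2.31 s


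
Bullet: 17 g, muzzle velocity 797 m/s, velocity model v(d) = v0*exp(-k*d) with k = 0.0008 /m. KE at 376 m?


v = v0*exp(-k*d) = 797*exp(-0.0008*376) = 589.96 m/s
E = 0.5*m*v^2 = 0.5*0.017*589.96^2 = 2958 J

2958 J


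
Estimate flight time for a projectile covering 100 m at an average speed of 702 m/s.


t = d/v = 100/702 = 0.1425 s

0.1425 s


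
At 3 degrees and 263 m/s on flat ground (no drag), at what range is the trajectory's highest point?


R = v0^2*sin(2*theta)/g = 263^2*sin(2*3°)/9.81 = 737.016 m
apex_dist = R/2 = 737.016/2 = 368.5 m

368.5 m


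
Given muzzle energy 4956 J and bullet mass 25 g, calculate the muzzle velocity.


v = sqrt(2*E/m) = sqrt(2*4956/0.025) = 629.7 m/s

629.7 m/s


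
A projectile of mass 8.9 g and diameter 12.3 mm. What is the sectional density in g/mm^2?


SD = m/d^2 = 8.9/12.3^2 = 0.05883 g/mm^2

0.05883 g/mm^2


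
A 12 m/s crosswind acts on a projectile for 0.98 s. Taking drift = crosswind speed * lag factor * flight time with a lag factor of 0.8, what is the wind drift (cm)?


drift = v_wind * lag * t = 12 * 0.8 * 0.98 = 9.408 m ≈ 940.8 cm

940.8 cm


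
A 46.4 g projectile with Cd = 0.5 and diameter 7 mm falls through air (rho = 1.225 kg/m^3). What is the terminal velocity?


A = pi*(d/2)^2 = pi*(7/2000)^2 = 3.84845e-05 m^2
vt = sqrt(2mg/(Cd*rho*A)) = sqrt(2*0.0464*9.81/(0.5 * 1.225 * 3.84845e-05)) = 196.5 m/s

196.5 m/s


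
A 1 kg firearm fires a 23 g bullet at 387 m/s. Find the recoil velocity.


v_recoil = m_p * v_p / m_gun = 0.023 * 387 / 1 = 8.901 m/s

8.901 m/s


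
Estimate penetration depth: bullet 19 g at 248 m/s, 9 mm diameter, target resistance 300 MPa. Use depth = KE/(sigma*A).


A = pi*(d/2)^2 = pi*(9/2)^2 = 63.6173 mm^2
E = 0.5*m*v^2 = 0.5*0.019*248^2 = 584.288 J
depth = E/(sigma*A) = 584.288 J / (300 MPa * 63.6173 mm^2) = 584.288/(300 * 63.6173) m = 0.0306148 m ≈ 30.61 mm

30.61 mm


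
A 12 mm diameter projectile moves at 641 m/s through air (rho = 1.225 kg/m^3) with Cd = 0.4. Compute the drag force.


A = pi*(d/2)^2 = pi*(12/2000)^2 = 1.13097e-04 m^2
Fd = 0.5*Cd*rho*A*v^2 = 0.5*0.4*1.225*1.13097e-04*641^2 = 11.39 N

11.39 N


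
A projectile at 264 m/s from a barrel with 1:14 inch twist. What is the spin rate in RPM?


twist_m = 14*0.0254 = 0.3556 m
spin = v/twist = 264/0.3556 = 742.4072 rev/s
RPM = spin*60 = 742.4072*60 ≈ 44544 RPM

44544 RPM


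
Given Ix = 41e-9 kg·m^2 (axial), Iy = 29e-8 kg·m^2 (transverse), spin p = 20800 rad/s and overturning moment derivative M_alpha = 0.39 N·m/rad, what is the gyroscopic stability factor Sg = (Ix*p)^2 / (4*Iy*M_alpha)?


Sg = Ix^2 * p^2 / (4 * Iy * M_alpha) = (41e-9)^2 * 20800^2 / (4 * 29e-8 * 0.39) = 1.608

1.608


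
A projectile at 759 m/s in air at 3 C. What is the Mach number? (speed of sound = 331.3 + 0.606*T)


a = 331.3 + 0.606*(3) = 333.118 m/s
M = v/a = 759/333.118 = 2.278

2.278


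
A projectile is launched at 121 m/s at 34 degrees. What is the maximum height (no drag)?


H = (v0*sin(theta))^2 / (2g) = (121*sin(34°))^2 / (2*9.81) = 233.3 m

233.3 m


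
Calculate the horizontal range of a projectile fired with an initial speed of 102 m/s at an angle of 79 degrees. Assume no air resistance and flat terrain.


R = v0^2 * sin(2*theta) / g = 102^2 * sin(2*79°) / 9.81 = 397.3 m

397.3 m


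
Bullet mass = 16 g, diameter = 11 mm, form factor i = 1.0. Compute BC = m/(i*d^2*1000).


BC = m/(i*d^2*1000) = 16/(1.0 * 11^2 * 1000) = 0.0001322

0.0001322


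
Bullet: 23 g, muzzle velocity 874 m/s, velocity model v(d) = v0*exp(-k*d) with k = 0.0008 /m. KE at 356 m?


v = v0*exp(-k*d) = 874*exp(-0.0008*356) = 657.392 m/s
E = 0.5*m*v^2 = 0.5*0.023*657.392^2 = 4970 J

4970 J


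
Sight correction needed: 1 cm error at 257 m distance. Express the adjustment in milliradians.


1 mrad subtends 1 cm per 10 m of range, so adj = error_cm / (dist_m / 10) = 1 / (257/10) = 0.03891 mrad

0.03891 mrad


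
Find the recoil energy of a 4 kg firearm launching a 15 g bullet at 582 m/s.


v_r = m_p*v_p/m_gun = 0.015*582/4 = 2.1825 m/s, E_r = 0.5*m_gun*v_r^2 = 0.5*4*2.1825^2 = 9.527 J

9.527 J


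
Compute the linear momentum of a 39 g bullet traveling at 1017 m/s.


p = m*v = 0.039*1017 = 39.66 kg·m/s

39.66 kg·m/s


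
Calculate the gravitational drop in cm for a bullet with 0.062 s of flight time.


drop = 0.5*g*t^2 = 0.5*9.81*0.062^2 = 0.0188548 m ≈ 1.885 cm

1.885 cm


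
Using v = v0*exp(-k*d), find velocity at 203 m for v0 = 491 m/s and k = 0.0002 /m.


v = v0*exp(-k*d) = 491*exp(-0.0002*203) = 471.5 m/s

471.5 m/s


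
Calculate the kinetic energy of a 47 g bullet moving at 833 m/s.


E = 0.5*m*v^2 = 0.5*0.047*833^2 = 16306 J

16306 J


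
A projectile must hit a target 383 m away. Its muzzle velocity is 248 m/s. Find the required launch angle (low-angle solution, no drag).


sin(2*theta) = R*g/v0^2 = 383*9.81/248^2 = 0.0610892, theta = arcsin(0.0610892)/2 = 1.751°

1.751 degrees


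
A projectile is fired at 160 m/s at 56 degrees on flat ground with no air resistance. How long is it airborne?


T = 2*v0*sin(theta)/g = 2*160*sin(56°)/9.81 = 27.04 s

27.04 s


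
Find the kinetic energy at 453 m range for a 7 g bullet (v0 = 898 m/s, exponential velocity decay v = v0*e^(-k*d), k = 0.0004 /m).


v = v0*exp(-k*d) = 898*exp(-0.0004*453) = 749.173 m/s
E = 0.5*m*v^2 = 0.5*0.007*749.173^2 = 1964 J

1964 J


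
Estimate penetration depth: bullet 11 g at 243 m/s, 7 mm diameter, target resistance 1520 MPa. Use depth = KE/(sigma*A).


A = pi*(d/2)^2 = pi*(7/2)^2 = 38.4845 mm^2
E = 0.5*m*v^2 = 0.5*0.011*243^2 = 324.769 J
depth = E/(sigma*A) = 324.769 J / (1520 MPa * 38.4845 mm^2) = 324.769/(1520 * 38.4845) m = 0.00555195 m ≈ 5.552 mm

5.552 mm


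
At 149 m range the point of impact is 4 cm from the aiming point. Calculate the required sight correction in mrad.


1 mrad subtends 1 cm per 10 m of range, so adj = error_cm / (dist_m / 10) = 4 / (149/10) = 0.2685 mrad

0.2685 mrad


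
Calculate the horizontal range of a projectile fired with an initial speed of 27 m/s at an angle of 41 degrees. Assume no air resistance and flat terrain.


R = v0^2 * sin(2*theta) / g = 27^2 * sin(2*41°) / 9.81 = 73.59 m

73.59 m


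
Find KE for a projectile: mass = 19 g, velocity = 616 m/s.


E = 0.5*m*v^2 = 0.5*0.019*616^2 = 3605 J

3605 J


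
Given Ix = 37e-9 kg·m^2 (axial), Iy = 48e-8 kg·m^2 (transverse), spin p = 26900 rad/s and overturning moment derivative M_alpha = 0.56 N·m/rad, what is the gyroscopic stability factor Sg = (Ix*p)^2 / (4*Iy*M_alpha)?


Sg = Ix^2 * p^2 / (4 * Iy * M_alpha) = (37e-9)^2 * 26900^2 / (4 * 48e-8 * 0.56) = 0.9213

0.9213


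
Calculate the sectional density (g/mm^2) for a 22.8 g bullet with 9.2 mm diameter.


SD = m/d^2 = 22.8/9.2^2 = 0.2694 g/mm^2

0.2694 g/mm^2


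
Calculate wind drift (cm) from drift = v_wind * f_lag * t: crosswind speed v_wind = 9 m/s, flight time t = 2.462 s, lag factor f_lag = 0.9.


drift = v_wind * lag * t = 9 * 0.9 * 2.462 = 19.9422 m ≈ 1994 cm

1994 cm


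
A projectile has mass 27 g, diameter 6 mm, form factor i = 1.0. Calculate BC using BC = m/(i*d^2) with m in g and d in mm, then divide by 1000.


BC = m/(i*d^2*1000) = 27/(1.0 * 6^2 * 1000) = 0.00075

0.00075


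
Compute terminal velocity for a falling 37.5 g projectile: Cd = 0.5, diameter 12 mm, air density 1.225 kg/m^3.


A = pi*(d/2)^2 = pi*(12/2000)^2 = 1.13097e-04 m^2
vt = sqrt(2mg/(Cd*rho*A)) = sqrt(2*0.0375*9.81/(0.5 * 1.225 * 1.13097e-04)) = 103.1 m/s

103.1 m/s


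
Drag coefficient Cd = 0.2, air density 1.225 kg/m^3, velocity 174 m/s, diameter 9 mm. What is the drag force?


A = pi*(d/2)^2 = pi*(9/2000)^2 = 6.36173e-05 m^2
Fd = 0.5*Cd*rho*A*v^2 = 0.5*0.2*1.225*6.36173e-05*174^2 = 0.2359 N

0.2359 N


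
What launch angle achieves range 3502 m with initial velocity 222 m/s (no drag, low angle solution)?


sin(2*theta) = R*g/v0^2 = 3502*9.81/222^2 = 0.697075, theta = arcsin(0.697075)/2 = 22.1°

22.1 degrees


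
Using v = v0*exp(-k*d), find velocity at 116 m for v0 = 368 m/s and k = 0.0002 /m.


v = v0*exp(-k*d) = 368*exp(-0.0002*116) = 359.6 m/s

359.6 m/s


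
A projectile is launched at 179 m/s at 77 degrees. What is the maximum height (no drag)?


H = (v0*sin(theta))^2 / (2g) = (179*sin(77°))^2 / (2*9.81) = 1550 m

1550 m


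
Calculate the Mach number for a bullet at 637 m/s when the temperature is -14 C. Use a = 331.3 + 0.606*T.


a = 331.3 + 0.606*(-14) = 322.816 m/s
M = v/a = 637/322.816 = 1.973

1.973


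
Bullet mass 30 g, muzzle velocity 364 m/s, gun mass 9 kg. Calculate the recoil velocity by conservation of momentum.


v_recoil = m_p * v_p / m_gun = 0.03 * 364 / 9 = 1.213 m/s

1.213 m/s


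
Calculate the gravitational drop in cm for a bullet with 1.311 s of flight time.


drop = 0.5*g*t^2 = 0.5*9.81*1.311^2 = 8.43033 m ≈ 843 cm

843 cm


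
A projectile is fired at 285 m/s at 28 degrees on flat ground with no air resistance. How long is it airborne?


T = 2*v0*sin(theta)/g = 2*285*sin(28°)/9.81 = 27.28 s

27.28 s


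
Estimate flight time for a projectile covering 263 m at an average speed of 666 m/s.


t = d/v = 263/666 = 0.3949 s

0.3949 s


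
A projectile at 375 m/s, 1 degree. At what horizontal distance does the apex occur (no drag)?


R = v0^2*sin(2*theta)/g = 375^2*sin(2*1°)/9.81 = 500.279 m
apex_dist = R/2 = 500.279/2 = 250.1 m

250.1 m


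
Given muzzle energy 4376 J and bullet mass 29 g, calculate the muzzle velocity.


v = sqrt(2*E/m) = sqrt(2*4376/0.029) = 549.4 m/s

549.4 m/s


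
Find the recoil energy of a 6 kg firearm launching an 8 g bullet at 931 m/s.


v_r = m_p*v_p/m_gun = 0.008*931/6 = 1.24133 m/s, E_r = 0.5*m_gun*v_r^2 = 0.5*6*1.24133^2 = 4.623 J

4.623 J


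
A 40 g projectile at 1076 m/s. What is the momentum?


p = m*v = 0.04*1076 = 43.04 kg·m/s

43.04 kg·m/s


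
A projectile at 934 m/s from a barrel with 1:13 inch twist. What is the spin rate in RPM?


twist_m = 13*0.0254 = 0.3302 m
spin = v/twist = 934/0.3302 = 2828.589 rev/s
RPM = spin*60 = 2828.589*60 ≈ 169715 RPM

169715 RPM


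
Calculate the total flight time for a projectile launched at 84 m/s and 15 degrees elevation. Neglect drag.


T = 2*v0*sin(theta)/g = 2*84*sin(15°)/9.81 = 4.432 s

4.432 s


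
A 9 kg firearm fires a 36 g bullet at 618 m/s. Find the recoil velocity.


v_recoil = m_p * v_p / m_gun = 0.036 * 618 / 9 = 2.472 m/s

2.472 m/s


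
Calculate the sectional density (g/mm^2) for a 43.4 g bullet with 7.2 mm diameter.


SD = m/d^2 = 43.4/7.2^2 = 0.8372 g/mm^2

0.8372 g/mm^2


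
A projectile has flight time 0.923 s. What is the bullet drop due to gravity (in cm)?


drop = 0.5*g*t^2 = 0.5*9.81*0.923^2 = 4.17871 m ≈ 417.9 cm

417.9 cm


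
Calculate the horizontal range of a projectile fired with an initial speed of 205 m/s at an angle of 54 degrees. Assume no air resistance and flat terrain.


R = v0^2 * sin(2*theta) / g = 205^2 * sin(2*54°) / 9.81 = 4074 m

4074 m


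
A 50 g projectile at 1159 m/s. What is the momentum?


p = m*v = 0.05*1159 = 57.95 kg·m/s

57.95 kg·m/s


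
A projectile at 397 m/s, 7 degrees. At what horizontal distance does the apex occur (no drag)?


R = v0^2*sin(2*theta)/g = 397^2*sin(2*7°)/9.81 = 3886.76 m
apex_dist = R/2 = 3886.76/2 = 1943 m

1943 m


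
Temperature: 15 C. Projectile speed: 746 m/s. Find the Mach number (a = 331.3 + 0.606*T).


a = 331.3 + 0.606*(15) = 340.39 m/s
M = v/a = 746/340.39 = 2.192

2.192


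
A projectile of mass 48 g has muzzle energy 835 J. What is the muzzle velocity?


v = sqrt(2*E/m) = sqrt(2*835/0.048) = 186.5 m/s

186.5 m/s


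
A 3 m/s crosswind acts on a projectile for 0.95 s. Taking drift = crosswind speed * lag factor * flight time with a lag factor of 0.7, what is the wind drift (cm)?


drift = v_wind * lag * t = 3 * 0.7 * 0.95 = 1.995 m ≈ 199.5 cm

199.5 cm


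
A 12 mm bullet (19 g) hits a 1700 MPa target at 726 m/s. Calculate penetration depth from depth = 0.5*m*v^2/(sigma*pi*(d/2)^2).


A = pi*(d/2)^2 = pi*(12/2)^2 = 113.097 mm^2
E = 0.5*m*v^2 = 0.5*0.019*726^2 = 5007.22 J
depth = E/(sigma*A) = 5007.22 J / (1700 MPa * 113.097 mm^2) = 5007.22/(1700 * 113.097) m = 0.0260433 m ≈ 26.04 mm

26.04 mm


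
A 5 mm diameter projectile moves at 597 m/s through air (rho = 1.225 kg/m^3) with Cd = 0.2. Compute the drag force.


A = pi*(d/2)^2 = pi*(5/2000)^2 = 1.96350e-05 m^2
Fd = 0.5*Cd*rho*A*v^2 = 0.5*0.2*1.225*1.96350e-05*597^2 = 0.8573 N

0.8573 N


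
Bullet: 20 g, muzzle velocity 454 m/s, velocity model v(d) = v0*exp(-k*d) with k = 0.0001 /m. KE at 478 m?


v = v0*exp(-k*d) = 454*exp(-0.0001*478) = 432.809 m/s
E = 0.5*m*v^2 = 0.5*0.02*432.809^2 = 1873 J

1873 J


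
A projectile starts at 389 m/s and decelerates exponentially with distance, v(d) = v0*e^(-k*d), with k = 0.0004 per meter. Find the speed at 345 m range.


v = v0*exp(-k*d) = 389*exp(-0.0004*345) = 338.9 m/s

338.9 m/s


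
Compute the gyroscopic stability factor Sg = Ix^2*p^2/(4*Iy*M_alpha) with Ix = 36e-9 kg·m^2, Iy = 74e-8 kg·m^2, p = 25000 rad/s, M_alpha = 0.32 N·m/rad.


Sg = Ix^2 * p^2 / (4 * Iy * M_alpha) = (36e-9)^2 * 25000^2 / (4 * 74e-8 * 0.32) = 0.8552

0.8552


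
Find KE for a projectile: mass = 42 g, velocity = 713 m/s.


E = 0.5*m*v^2 = 0.5*0.042*713^2 = 10676 J

10676 J


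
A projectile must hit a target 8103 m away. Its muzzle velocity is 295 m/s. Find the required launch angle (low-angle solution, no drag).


sin(2*theta) = R*g/v0^2 = 8103*9.81/295^2 = 0.913421, theta = arcsin(0.913421)/2 = 32.99°

32.99 degrees


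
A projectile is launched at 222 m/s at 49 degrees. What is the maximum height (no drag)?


H = (v0*sin(theta))^2 / (2g) = (222*sin(49°))^2 / (2*9.81) = 1431 m

1431 m


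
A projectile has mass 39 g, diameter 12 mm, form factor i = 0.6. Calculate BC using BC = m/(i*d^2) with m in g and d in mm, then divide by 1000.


BC = m/(i*d^2*1000) = 39/(0.6 * 12^2 * 1000) = 0.0004514

0.0004514


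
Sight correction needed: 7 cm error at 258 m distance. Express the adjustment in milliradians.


1 mrad subtends 1 cm per 10 m of range, so adj = error_cm / (dist_m / 10) = 7 / (258/10) = 0.2713 mrad

0.2713 mrad


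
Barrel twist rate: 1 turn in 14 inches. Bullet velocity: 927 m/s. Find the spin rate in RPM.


twist_m = 14*0.0254 = 0.3556 m
spin = v/twist = 927/0.3556 = 2606.862 rev/s
RPM = spin*60 = 2606.862*60 ≈ 156412 RPM

156412 RPM


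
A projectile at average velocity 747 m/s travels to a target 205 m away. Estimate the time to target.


t = d/v = 205/747 = 0.2744 s

0.2744 s


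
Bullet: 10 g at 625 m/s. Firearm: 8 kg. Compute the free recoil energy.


v_r = m_p*v_p/m_gun = 0.01*625/8 = 0.78125 m/s, E_r = 0.5*m_gun*v_r^2 = 0.5*8*0.78125^2 = 2.441 J

2.441 J


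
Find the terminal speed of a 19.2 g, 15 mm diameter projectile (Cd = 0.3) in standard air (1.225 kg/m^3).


A = pi*(d/2)^2 = pi*(15/2000)^2 = 1.76715e-04 m^2
vt = sqrt(2mg/(Cd*rho*A)) = sqrt(2*0.0192*9.81/(0.3 * 1.225 * 1.76715e-04)) = 76.16 m/s

76.16 m/s


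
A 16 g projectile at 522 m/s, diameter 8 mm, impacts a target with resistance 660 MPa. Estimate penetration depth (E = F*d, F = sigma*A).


A = pi*(d/2)^2 = pi*(8/2)^2 = 50.2655 mm^2
E = 0.5*m*v^2 = 0.5*0.016*522^2 = 2179.87 J
depth = E/(sigma*A) = 2179.87 J / (660 MPa * 50.2655 mm^2) = 2179.87/(660 * 50.2655) m = 0.0657078 m ≈ 65.71 mm

65.71 mm


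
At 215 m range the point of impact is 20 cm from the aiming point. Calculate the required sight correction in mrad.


1 mrad subtends 1 cm per 10 m of range, so adj = error_cm / (dist_m / 10) = 20 / (215/10) = 0.9302 mrad

0.9302 mrad


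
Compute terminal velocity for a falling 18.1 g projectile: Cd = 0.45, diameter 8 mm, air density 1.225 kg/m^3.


A = pi*(d/2)^2 = pi*(8/2000)^2 = 5.02655e-05 m^2
vt = sqrt(2mg/(Cd*rho*A)) = sqrt(2*0.0181*9.81/(0.45 * 1.225 * 5.02655e-05)) = 113.2 m/s

113.2 m/s


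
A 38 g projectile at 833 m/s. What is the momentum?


p = m*v = 0.038*833 = 31.65 kg·m/s

31.65 kg·m/s


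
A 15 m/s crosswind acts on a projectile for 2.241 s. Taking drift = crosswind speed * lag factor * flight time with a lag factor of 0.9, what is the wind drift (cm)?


drift = v_wind * lag * t = 15 * 0.9 * 2.241 = 30.2535 m ≈ 3025 cm

3025 cm


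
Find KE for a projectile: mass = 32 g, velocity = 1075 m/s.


E = 0.5*m*v^2 = 0.5*0.032*1075^2 = 18490 J

18490 J


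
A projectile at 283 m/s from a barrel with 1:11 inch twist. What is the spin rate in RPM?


twist_m = 11*0.0254 = 0.2794 m
spin = v/twist = 283/0.2794 = 1012.885 rev/s
RPM = spin*60 = 1012.885*60 ≈ 60773 RPM

60773 RPM


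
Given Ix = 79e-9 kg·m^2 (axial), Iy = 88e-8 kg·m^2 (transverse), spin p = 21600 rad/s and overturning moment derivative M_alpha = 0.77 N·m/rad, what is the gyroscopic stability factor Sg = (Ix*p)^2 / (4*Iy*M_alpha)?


Sg = Ix^2 * p^2 / (4 * Iy * M_alpha) = (79e-9)^2 * 21600^2 / (4 * 88e-8 * 0.77) = 1.074

1.074


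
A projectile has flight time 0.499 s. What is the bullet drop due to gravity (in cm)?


drop = 0.5*g*t^2 = 0.5*9.81*0.499^2 = 1.22135 m ≈ 122.1 cm

122.1 cm


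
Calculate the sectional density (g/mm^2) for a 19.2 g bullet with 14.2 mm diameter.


SD = m/d^2 = 19.2/14.2^2 = 0.09522 g/mm^2

0.09522 g/mm^2


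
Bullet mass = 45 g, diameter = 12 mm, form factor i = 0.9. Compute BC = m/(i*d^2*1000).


BC = m/(i*d^2*1000) = 45/(0.9 * 12^2 * 1000) = 0.0003472

0.0003472


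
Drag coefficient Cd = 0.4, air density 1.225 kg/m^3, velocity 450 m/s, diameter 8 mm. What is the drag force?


A = pi*(d/2)^2 = pi*(8/2000)^2 = 5.02655e-05 m^2
Fd = 0.5*Cd*rho*A*v^2 = 0.5*0.4*1.225*5.02655e-05*450^2 = 2.494 N

2.494 N


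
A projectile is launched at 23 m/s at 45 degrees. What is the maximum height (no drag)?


H = (v0*sin(theta))^2 / (2g) = (23*sin(45°))^2 / (2*9.81) = 13.48 m

13.48 m


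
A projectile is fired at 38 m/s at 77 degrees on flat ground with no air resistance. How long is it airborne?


T = 2*v0*sin(theta)/g = 2*38*sin(77°)/9.81 = 7.549 s

7.549 s


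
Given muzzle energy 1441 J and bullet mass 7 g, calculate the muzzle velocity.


v = sqrt(2*E/m) = sqrt(2*1441/0.007) = 641.6 m/s

641.6 m/s


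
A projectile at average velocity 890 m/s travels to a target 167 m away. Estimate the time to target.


t = d/v = 167/890 = 0.1876 s

0.1876 s


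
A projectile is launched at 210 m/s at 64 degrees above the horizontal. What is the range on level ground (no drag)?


R = v0^2 * sin(2*theta) / g = 210^2 * sin(2*64°) / 9.81 = 3542 m

3542 m


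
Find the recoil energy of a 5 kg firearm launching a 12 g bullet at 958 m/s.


v_r = m_p*v_p/m_gun = 0.012*958/5 = 2.2992 m/s, E_r = 0.5*m_gun*v_r^2 = 0.5*5*2.2992^2 = 13.22 J

13.22 J


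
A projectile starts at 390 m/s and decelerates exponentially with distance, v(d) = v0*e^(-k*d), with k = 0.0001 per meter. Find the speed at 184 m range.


v = v0*exp(-k*d) = 390*exp(-0.0001*184) = 382.9 m/s

382.9 m/s


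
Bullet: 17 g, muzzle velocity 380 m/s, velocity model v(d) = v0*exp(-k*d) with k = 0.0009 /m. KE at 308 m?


v = v0*exp(-k*d) = 380*exp(-0.0009*308) = 288.003 m/s
E = 0.5*m*v^2 = 0.5*0.017*288.003^2 = 705 J

705 J


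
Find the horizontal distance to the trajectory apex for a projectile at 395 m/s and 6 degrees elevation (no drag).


R = v0^2*sin(2*theta)/g = 395^2*sin(2*6°)/9.81 = 3306.77 m
apex_dist = R/2 = 3306.77/2 = 1653 m

1653 m
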